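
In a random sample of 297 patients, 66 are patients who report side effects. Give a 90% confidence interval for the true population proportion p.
(0.183, 0.262)

Proportion CI:
p̂ = 66/297 = 0.22222
SE = √(p̂(1-p̂)/n) = √(0.22222 · 0.77778 / 297) = 0.02412

z* = 1.645
Margin = z* · SE = 1.645 · 0.02412 = 0.0397

CI: 0.22222 ± 0.0397 = (0.183, 0.262)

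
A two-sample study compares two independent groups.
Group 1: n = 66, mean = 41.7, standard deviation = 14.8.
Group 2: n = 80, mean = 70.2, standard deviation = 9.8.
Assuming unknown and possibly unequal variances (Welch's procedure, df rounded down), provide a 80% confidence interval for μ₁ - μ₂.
(-31.24, -25.76)

Difference: x̄₁ - x̄₂ = -28.50
SE = √(s₁²/n₁ + s₂²/n₂) = √(14.8²/66 + 9.8²/80) = 2.1259
df = 108.81 → 108 (Welch–Satterthwaite, rounded down)
t* = 1.289

CI: -28.50 ± 1.289 · 2.1259 = -28.50 ± 2.74 = (-31.24, -25.76)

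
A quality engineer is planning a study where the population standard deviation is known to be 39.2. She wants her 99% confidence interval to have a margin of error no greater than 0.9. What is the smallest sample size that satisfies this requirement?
n ≥ 12589

For margin E ≤ 0.9:
n ≥ (z* · σ / E)²
n ≥ (2.576 · 39.2 / 0.9)²
n ≥ 12588.64

Minimum n = 12589 (rounding up)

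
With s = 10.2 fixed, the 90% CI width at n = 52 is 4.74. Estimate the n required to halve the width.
n ≈ 208

CI width ∝ 1/√n
To reduce width by factor 2, need √n to grow by 2 → need 2² = 4 times as many samples.

Current: n = 52, width = 4.74
New: n = 208, width ≈ 2.34

Width reduced by factor of 4.74/2.34 = 2.03.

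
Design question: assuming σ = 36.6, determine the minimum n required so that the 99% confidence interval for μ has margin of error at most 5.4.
n ≥ 305

For margin E ≤ 5.4:
n ≥ (z* · σ / E)²
n ≥ (2.576 · 36.6 / 5.4)²
n ≥ 304.84

Minimum n = 305 (rounding up)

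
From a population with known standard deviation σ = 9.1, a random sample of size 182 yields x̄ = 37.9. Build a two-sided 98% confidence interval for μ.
(36.33, 39.47)

z-interval (σ known):
z* = 2.326 for 98% confidence

Margin of error = z* · σ/√n = 2.326 · 9.1/√182 = 1.57

CI: (37.9 - 1.57, 37.9 + 1.57) = (36.33, 39.47)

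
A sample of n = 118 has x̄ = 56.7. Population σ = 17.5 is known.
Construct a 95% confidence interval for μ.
(53.54, 59.86)

z-interval (σ known):
z* = 1.960 for 95% confidence

Margin of error = z* · σ/√n = 1.960 · 17.5/√118 = 3.16

CI: (56.7 - 3.16, 56.7 + 3.16) = (53.54, 59.86)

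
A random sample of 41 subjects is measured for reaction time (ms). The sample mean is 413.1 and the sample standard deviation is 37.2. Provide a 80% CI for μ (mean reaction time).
(405.53, 420.67)

t-interval (σ unknown):
df = n - 1 = 40
t* = 1.303 for 80% confidence

Margin of error = t* · s/√n = 1.303 · 37.2/√41 = 7.57

CI: (405.53, 420.67)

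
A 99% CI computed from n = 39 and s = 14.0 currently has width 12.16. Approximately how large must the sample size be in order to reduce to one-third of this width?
n ≈ 351

CI width ∝ 1/√n
To reduce width by factor 3, need √n to grow by 3 → need 3² = 9 times as many samples.

Current: n = 39, width = 12.16
New: n = 351, width ≈ 3.87

Width reduced by factor of 12.16/3.87 = 3.14.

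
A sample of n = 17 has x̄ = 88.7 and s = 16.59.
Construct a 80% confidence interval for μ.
(83.32, 94.08)

t-interval (σ unknown):
df = n - 1 = 16
t* = 1.337 for 80% confidence

Margin of error = t* · s/√n = 1.337 · 16.59/√17 = 5.38

CI: (83.32, 94.08)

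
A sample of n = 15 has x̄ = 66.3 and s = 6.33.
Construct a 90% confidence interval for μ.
(63.42, 69.18)

t-interval (σ unknown):
df = n - 1 = 14
t* = 1.761 for 90% confidence

Margin of error = t* · s/√n = 1.761 · 6.33/√15 = 2.88

CI: (63.42, 69.18)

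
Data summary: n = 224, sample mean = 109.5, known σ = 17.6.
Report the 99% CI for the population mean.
(106.47, 112.53)

z-interval (σ known):
z* = 2.576 for 99% confidence

Margin of error = z* · σ/√n = 2.576 · 17.6/√224 = 3.03

CI: (109.5 - 3.03, 109.5 + 3.03) = (106.47, 112.53)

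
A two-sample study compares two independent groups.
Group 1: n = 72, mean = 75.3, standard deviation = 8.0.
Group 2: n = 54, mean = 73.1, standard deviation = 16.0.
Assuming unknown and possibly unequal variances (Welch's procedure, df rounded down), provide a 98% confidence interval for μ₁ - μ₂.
(-3.44, 7.84)

Difference: x̄₁ - x̄₂ = 2.20
SE = √(s₁²/n₁ + s₂²/n₂) = √(8.0²/72 + 16.0²/54) = 2.3727
df = 72.83 → 72 (Welch–Satterthwaite, rounded down)
t* = 2.379

CI: 2.20 ± 2.379 · 2.3727 = 2.20 ± 5.64 = (-3.44, 7.84)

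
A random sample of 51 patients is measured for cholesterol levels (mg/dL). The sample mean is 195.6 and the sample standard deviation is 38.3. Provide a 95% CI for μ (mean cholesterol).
(184.83, 206.37)

t-interval (σ unknown):
df = n - 1 = 50
t* = 2.009 for 95% confidence

Margin of error = t* · s/√n = 2.009 · 38.3/√51 = 10.77

CI: (184.83, 206.37)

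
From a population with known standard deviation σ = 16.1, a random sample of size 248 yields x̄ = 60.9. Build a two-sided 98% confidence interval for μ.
(58.52, 63.28)

z-interval (σ known):
z* = 2.326 for 98% confidence

Margin of error = z* · σ/√n = 2.326 · 16.1/√248 = 2.38

CI: (60.9 - 2.38, 60.9 + 2.38) = (58.52, 63.28)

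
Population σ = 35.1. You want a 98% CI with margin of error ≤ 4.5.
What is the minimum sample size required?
n ≥ 330

For margin E ≤ 4.5:
n ≥ (z* · σ / E)²
n ≥ (2.326 · 35.1 / 4.5)²
n ≥ 329.16

Minimum n = 330 (rounding up)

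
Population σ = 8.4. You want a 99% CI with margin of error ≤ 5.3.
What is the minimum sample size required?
n ≥ 17

For margin E ≤ 5.3:
n ≥ (z* · σ / E)²
n ≥ (2.576 · 8.4 / 5.3)²
n ≥ 16.67

Minimum n = 17 (rounding up)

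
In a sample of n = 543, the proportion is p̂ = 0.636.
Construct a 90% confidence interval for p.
(0.602, 0.670)

Proportion CI:
SE = √(p̂(1-p̂)/n) = √(0.636 · 0.364 / 543) = 0.02065

z* = 1.645
Margin = z* · SE = 1.645 · 0.02065 = 0.0340

CI: 0.636 ± 0.0340 = (0.602, 0.670)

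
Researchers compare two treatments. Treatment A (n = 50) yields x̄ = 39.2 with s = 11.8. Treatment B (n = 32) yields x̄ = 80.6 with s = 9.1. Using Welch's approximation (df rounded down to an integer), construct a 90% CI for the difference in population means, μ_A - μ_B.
(-45.26, -37.54)

Difference: x̄₁ - x̄₂ = -41.40
SE = √(s₁²/n₁ + s₂²/n₂) = √(11.8²/50 + 9.1²/32) = 2.3179
df = 77.12 → 77 (Welch–Satterthwaite, rounded down)
t* = 1.665

CI: -41.40 ± 1.665 · 2.3179 = -41.40 ± 3.86 = (-45.26, -37.54)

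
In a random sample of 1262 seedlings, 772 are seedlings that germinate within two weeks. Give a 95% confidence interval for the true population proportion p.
(0.585, 0.639)

Proportion CI:
p̂ = 772/1262 = 0.61173
SE = √(p̂(1-p̂)/n) = √(0.61173 · 0.38827 / 1262) = 0.01372

z* = 1.960
Margin = z* · SE = 1.960 · 0.01372 = 0.0269

CI: 0.61173 ± 0.0269 = (0.585, 0.639)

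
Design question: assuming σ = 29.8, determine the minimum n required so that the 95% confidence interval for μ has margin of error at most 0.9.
n ≥ 4212

For margin E ≤ 0.9:
n ≥ (z* · σ / E)²
n ≥ (1.960 · 29.8 / 0.9)²
n ≥ 4211.72

Minimum n = 4212 (rounding up)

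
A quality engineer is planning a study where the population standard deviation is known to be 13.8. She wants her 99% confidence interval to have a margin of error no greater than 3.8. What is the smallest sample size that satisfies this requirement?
n ≥ 88

For margin E ≤ 3.8:
n ≥ (z* · σ / E)²
n ≥ (2.576 · 13.8 / 3.8)²
n ≥ 87.52

Minimum n = 88 (rounding up)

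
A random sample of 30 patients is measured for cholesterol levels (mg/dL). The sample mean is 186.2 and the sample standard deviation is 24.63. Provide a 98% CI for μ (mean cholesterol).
(175.13, 197.27)

t-interval (σ unknown):
df = n - 1 = 29
t* = 2.462 for 98% confidence

Margin of error = t* · s/√n = 2.462 · 24.63/√30 = 11.07

CI: (175.13, 197.27)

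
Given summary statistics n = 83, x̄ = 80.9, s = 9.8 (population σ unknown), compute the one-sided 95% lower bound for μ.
μ ≥ 79.11

Lower bound (one-sided):
t* = 1.664 (one-sided for 95%)
Lower bound = x̄ - t* · s/√n = 80.9 - 1.664 · 9.8/√83 = 79.11

We are 95% confident that μ ≥ 79.11.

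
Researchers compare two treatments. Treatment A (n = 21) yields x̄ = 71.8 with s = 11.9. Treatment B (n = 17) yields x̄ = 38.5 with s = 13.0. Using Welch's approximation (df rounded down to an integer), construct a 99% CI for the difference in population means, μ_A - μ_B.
(22.12, 44.48)

Difference: x̄₁ - x̄₂ = 33.30
SE = √(s₁²/n₁ + s₂²/n₂) = √(11.9²/21 + 13.0²/17) = 4.0847
df = 32.94 → 32 (Welch–Satterthwaite, rounded down)
t* = 2.738

CI: 33.30 ± 2.738 · 4.0847 = 33.30 ± 11.18 = (22.12, 44.48)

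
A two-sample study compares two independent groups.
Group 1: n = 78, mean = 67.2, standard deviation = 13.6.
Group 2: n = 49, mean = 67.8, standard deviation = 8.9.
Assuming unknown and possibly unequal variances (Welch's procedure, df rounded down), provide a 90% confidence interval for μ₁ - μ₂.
(-3.91, 2.71)

Difference: x̄₁ - x̄₂ = -0.60
SE = √(s₁²/n₁ + s₂²/n₂) = √(13.6²/78 + 8.9²/49) = 1.9970
df = 124.76 → 124 (Welch–Satterthwaite, rounded down)
t* = 1.657

CI: -0.60 ± 1.657 · 1.9970 = -0.60 ± 3.31 = (-3.91, 2.71)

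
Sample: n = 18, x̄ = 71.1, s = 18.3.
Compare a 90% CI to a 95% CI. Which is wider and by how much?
95% CI is wider by 3.19

df = 17
90% CI: t* = 1.740, (63.59, 78.61), width = 2 · t* · s/√n = 15.01
95% CI: t* = 2.110, (62.00, 80.20), width = 2 · t* · s/√n = 18.20

The 95% CI is wider by 18.20 - 15.01 = 3.19.
Higher confidence requires a wider interval.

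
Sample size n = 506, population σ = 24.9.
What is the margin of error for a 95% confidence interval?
Margin of error = 2.17

Margin of error = z* · σ/√n
= 1.960 · 24.9/√506
= 1.960 · 24.9/22.4944
= 2.17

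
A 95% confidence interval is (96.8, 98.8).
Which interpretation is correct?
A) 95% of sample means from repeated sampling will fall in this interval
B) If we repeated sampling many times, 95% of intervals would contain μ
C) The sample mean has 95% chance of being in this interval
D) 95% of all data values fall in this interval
B

A) Wrong — coverage applies to intervals containing μ, not to future x̄ values.
B) Correct — this is the frequentist long-run coverage interpretation.
C) Wrong — x̄ is observed and sits in the interval by construction.
D) Wrong — a CI is about the parameter μ, not individual data values.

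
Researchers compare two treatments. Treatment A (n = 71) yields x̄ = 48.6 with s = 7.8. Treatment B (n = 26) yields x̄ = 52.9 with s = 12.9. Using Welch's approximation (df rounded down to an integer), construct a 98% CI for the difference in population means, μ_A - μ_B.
(-10.91, 2.31)

Difference: x̄₁ - x̄₂ = -4.30
SE = √(s₁²/n₁ + s₂²/n₂) = √(7.8²/71 + 12.9²/26) = 2.6939
df = 31.94 → 31 (Welch–Satterthwaite, rounded down)
t* = 2.453

CI: -4.30 ± 2.453 · 2.6939 = -4.30 ± 6.61 = (-10.91, 2.31)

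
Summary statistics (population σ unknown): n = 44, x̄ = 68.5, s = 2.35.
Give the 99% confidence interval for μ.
(67.55, 69.45)

t-interval (σ unknown):
df = n - 1 = 43
t* = 2.695 for 99% confidence

Margin of error = t* · s/√n = 2.695 · 2.35/√44 = 0.95

CI: (67.55, 69.45)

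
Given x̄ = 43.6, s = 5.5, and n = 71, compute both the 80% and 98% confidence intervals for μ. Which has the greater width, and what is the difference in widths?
98% CI is wider by 1.42

df = 70
80% CI: t* = 1.294, (42.76, 44.44), width = 2 · t* · s/√n = 1.69
98% CI: t* = 2.381, (42.05, 45.15), width = 2 · t* · s/√n = 3.11

The 98% CI is wider by 3.11 - 1.69 = 1.42.
Higher confidence requires a wider interval.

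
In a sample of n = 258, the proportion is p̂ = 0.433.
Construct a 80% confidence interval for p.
(0.393, 0.473)

Proportion CI:
SE = √(p̂(1-p̂)/n) = √(0.433 · 0.567 / 258) = 0.03085

z* = 1.282
Margin = z* · SE = 1.282 · 0.03085 = 0.0395

CI: 0.433 ± 0.0395 = (0.393, 0.473)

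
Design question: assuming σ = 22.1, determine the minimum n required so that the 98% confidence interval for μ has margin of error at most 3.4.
n ≥ 229

For margin E ≤ 3.4:
n ≥ (z* · σ / E)²
n ≥ (2.326 · 22.1 / 3.4)²
n ≥ 228.58

Minimum n = 229 (rounding up)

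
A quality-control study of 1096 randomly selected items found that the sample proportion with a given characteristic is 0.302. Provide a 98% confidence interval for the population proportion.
(0.270, 0.334)

Proportion CI:
SE = √(p̂(1-p̂)/n) = √(0.302 · 0.698 / 1096) = 0.01387

z* = 2.326
Margin = z* · SE = 2.326 · 0.01387 = 0.0323

CI: 0.302 ± 0.0323 = (0.270, 0.334)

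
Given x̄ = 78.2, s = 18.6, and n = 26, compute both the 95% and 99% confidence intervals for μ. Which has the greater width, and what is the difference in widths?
99% CI is wider by 5.30

df = 25
95% CI: t* = 2.060, (70.69, 85.71), width = 2 · t* · s/√n = 15.03
99% CI: t* = 2.787, (68.03, 88.37), width = 2 · t* · s/√n = 20.33

The 99% CI is wider by 20.33 - 15.03 = 5.30.
Higher confidence requires a wider interval.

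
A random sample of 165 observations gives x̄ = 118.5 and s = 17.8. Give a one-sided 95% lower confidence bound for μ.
μ ≥ 116.21

Lower bound (one-sided):
t* = 1.654 (one-sided for 95%)
Lower bound = x̄ - t* · s/√n = 118.5 - 1.654 · 17.8/√165 = 116.21

We are 95% confident that μ ≥ 116.21.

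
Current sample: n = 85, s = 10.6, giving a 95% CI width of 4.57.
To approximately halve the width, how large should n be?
n ≈ 340

CI width ∝ 1/√n
To reduce width by factor 2, need √n to grow by 2 → need 2² = 4 times as many samples.

Current: n = 85, width = 4.57
New: n = 340, width ≈ 2.26

Width reduced by factor of 4.57/2.26 = 2.02.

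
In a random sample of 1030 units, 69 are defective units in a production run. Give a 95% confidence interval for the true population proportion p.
(0.052, 0.082)

Proportion CI:
p̂ = 69/1030 = 0.06699
SE = √(p̂(1-p̂)/n) = √(0.06699 · 0.93301 / 1030) = 0.00779

z* = 1.960
Margin = z* · SE = 1.960 · 0.00779 = 0.0153

CI: 0.06699 ± 0.0153 = (0.052, 0.082)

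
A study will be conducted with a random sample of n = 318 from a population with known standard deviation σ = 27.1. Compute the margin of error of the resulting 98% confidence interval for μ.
Margin of error = 3.53

Margin of error = z* · σ/√n
= 2.326 · 27.1/√318
= 2.326 · 27.1/17.8326
= 3.53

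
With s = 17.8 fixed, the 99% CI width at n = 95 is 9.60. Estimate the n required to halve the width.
n ≈ 380

CI width ∝ 1/√n
To reduce width by factor 2, need √n to grow by 2 → need 2² = 4 times as many samples.

Current: n = 95, width = 9.60
New: n = 380, width ≈ 4.73

Width reduced by factor of 9.60/4.73 = 2.03.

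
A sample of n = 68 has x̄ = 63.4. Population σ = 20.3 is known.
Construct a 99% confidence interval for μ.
(57.06, 69.74)

z-interval (σ known):
z* = 2.576 for 99% confidence

Margin of error = z* · σ/√n = 2.576 · 20.3/√68 = 6.34

CI: (63.4 - 6.34, 63.4 + 6.34) = (57.06, 69.74)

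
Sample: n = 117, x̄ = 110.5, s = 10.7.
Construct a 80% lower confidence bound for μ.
μ ≥ 109.66

Lower bound (one-sided):
t* = 0.845 (one-sided for 80%)
Lower bound = x̄ - t* · s/√n = 110.5 - 0.845 · 10.7/√117 = 109.66

We are 80% confident that μ ≥ 109.66.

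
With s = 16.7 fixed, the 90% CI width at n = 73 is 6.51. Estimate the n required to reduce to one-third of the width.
n ≈ 657

CI width ∝ 1/√n
To reduce width by factor 3, need √n to grow by 3 → need 3² = 9 times as many samples.

Current: n = 73, width = 6.51
New: n = 657, width ≈ 2.15

Width reduced by factor of 6.51/2.15 = 3.03.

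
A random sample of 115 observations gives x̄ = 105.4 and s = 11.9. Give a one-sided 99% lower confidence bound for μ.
μ ≥ 102.78

Lower bound (one-sided):
t* = 2.360 (one-sided for 99%)
Lower bound = x̄ - t* · s/√n = 105.4 - 2.360 · 11.9/√115 = 102.78

We are 99% confident that μ ≥ 102.78.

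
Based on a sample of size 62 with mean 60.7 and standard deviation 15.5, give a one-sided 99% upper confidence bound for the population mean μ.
μ ≤ 65.40

Upper bound (one-sided):
t* = 2.389 (one-sided for 99%)
Upper bound = x̄ + t* · s/√n = 60.7 + 2.389 · 15.5/√62 = 65.40

We are 99% confident that μ ≤ 65.40.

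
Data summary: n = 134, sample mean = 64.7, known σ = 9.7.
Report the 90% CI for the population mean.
(63.32, 66.08)

z-interval (σ known):
z* = 1.645 for 90% confidence

Margin of error = z* · σ/√n = 1.645 · 9.7/√134 = 1.38

CI: (64.7 - 1.38, 64.7 + 1.38) = (63.32, 66.08)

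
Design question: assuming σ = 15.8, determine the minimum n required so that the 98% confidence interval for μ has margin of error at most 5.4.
n ≥ 47

For margin E ≤ 5.4:
n ≥ (z* · σ / E)²
n ≥ (2.326 · 15.8 / 5.4)²
n ≥ 46.32

Minimum n = 47 (rounding up)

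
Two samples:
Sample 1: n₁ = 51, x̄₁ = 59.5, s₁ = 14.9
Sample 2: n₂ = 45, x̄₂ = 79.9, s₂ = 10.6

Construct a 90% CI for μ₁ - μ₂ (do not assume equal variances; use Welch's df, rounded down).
(-24.75, -16.05)

Difference: x̄₁ - x̄₂ = -20.40
SE = √(s₁²/n₁ + s₂²/n₂) = √(14.9²/51 + 10.6²/45) = 2.6173
df = 90.12 → 90 (Welch–Satterthwaite, rounded down)
t* = 1.662

CI: -20.40 ± 1.662 · 2.6173 = -20.40 ± 4.35 = (-24.75, -16.05)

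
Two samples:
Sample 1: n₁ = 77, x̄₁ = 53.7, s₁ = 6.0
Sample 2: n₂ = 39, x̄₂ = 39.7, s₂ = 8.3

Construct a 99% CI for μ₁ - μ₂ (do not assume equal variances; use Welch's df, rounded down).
(10.02, 17.98)

Difference: x̄₁ - x̄₂ = 14.00
SE = √(s₁²/n₁ + s₂²/n₂) = √(6.0²/77 + 8.3²/39) = 1.4946
df = 58.72 → 58 (Welch–Satterthwaite, rounded down)
t* = 2.663

CI: 14.00 ± 2.663 · 1.4946 = 14.00 ± 3.98 = (10.02, 17.98)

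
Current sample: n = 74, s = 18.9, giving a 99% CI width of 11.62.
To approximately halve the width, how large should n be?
n ≈ 296

CI width ∝ 1/√n
To reduce width by factor 2, need √n to grow by 2 → need 2² = 4 times as many samples.

Current: n = 74, width = 11.62
New: n = 296, width ≈ 5.70

Width reduced by factor of 11.62/5.70 = 2.04.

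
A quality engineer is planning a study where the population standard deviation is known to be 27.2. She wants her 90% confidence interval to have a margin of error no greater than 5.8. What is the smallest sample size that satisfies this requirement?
n ≥ 60

For margin E ≤ 5.8:
n ≥ (z* · σ / E)²
n ≥ (1.645 · 27.2 / 5.8)²
n ≥ 59.51

Minimum n = 60 (rounding up)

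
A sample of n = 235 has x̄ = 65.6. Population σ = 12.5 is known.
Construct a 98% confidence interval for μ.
(63.70, 67.50)

z-interval (σ known):
z* = 2.326 for 98% confidence

Margin of error = z* · σ/√n = 2.326 · 12.5/√235 = 1.90

CI: (65.6 - 1.90, 65.6 + 1.90) = (63.70, 67.50)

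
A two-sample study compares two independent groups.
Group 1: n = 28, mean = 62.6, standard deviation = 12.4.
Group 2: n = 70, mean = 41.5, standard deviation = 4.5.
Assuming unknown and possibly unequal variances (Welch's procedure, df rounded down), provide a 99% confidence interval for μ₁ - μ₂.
(14.47, 27.73)

Difference: x̄₁ - x̄₂ = 21.10
SE = √(s₁²/n₁ + s₂²/n₂) = √(12.4²/28 + 4.5²/70) = 2.4043
df = 29.89 → 29 (Welch–Satterthwaite, rounded down)
t* = 2.756

CI: 21.10 ± 2.756 · 2.4043 = 21.10 ± 6.63 = (14.47, 27.73)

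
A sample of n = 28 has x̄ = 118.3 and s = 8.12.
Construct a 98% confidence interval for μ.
(114.51, 122.09)

t-interval (σ unknown):
df = n - 1 = 27
t* = 2.473 for 98% confidence

Margin of error = t* · s/√n = 2.473 · 8.12/√28 = 3.79

CI: (114.51, 122.09)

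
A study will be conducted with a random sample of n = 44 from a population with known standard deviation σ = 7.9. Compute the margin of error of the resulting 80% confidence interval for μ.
Margin of error = 1.53

Margin of error = z* · σ/√n
= 1.282 · 7.9/√44
= 1.282 · 7.9/6.6332
= 1.53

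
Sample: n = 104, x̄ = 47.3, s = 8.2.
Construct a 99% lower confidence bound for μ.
μ ≥ 45.40

Lower bound (one-sided):
t* = 2.363 (one-sided for 99%)
Lower bound = x̄ - t* · s/√n = 47.3 - 2.363 · 8.2/√104 = 45.40

We are 99% confident that μ ≥ 45.40.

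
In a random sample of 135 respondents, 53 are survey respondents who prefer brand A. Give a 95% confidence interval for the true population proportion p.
(0.310, 0.475)

Proportion CI:
p̂ = 53/135 = 0.39259
SE = √(p̂(1-p̂)/n) = √(0.39259 · 0.60741 / 135) = 0.04203

z* = 1.960
Margin = z* · SE = 1.960 · 0.04203 = 0.0824

CI: 0.39259 ± 0.0824 = (0.310, 0.475)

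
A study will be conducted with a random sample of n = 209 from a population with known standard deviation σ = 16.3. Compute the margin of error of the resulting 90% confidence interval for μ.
Margin of error = 1.85

Margin of error = z* · σ/√n
= 1.645 · 16.3/√209
= 1.645 · 16.3/14.4568
= 1.85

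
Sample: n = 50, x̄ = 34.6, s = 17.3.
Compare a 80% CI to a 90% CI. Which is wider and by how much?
90% CI is wider by 1.85

df = 49
80% CI: t* = 1.299, (31.42, 37.78), width = 2 · t* · s/√n = 6.36
90% CI: t* = 1.677, (30.50, 38.70), width = 2 · t* · s/√n = 8.21

The 90% CI is wider by 8.21 - 6.36 = 1.85.
Higher confidence requires a wider interval.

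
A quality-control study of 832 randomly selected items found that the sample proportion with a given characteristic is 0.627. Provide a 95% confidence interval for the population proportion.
(0.594, 0.660)

Proportion CI:
SE = √(p̂(1-p̂)/n) = √(0.627 · 0.373 / 832) = 0.01677

z* = 1.960
Margin = z* · SE = 1.960 · 0.01677 = 0.0329

CI: 0.627 ± 0.0329 = (0.594, 0.660)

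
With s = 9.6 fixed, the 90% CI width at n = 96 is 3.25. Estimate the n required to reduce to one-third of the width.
n ≈ 864

CI width ∝ 1/√n
To reduce width by factor 3, need √n to grow by 3 → need 3² = 9 times as many samples.

Current: n = 96, width = 3.25
New: n = 864, width ≈ 1.08

Width reduced by factor of 3.25/1.08 = 3.01.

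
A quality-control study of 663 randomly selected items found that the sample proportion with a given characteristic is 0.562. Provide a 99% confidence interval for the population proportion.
(0.512, 0.612)

Proportion CI:
SE = √(p̂(1-p̂)/n) = √(0.562 · 0.438 / 663) = 0.01927

z* = 2.576
Margin = z* · SE = 2.576 · 0.01927 = 0.0496

CI: 0.562 ± 0.0496 = (0.512, 0.612)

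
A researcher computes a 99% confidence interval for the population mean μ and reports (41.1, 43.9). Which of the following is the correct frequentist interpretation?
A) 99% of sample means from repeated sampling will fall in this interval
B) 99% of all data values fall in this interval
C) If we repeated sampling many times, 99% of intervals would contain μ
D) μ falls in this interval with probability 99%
C

A) Wrong — coverage applies to intervals containing μ, not to future x̄ values.
B) Wrong — a CI is about the parameter μ, not individual data values.
C) Correct — this is the frequentist long-run coverage interpretation.
D) Wrong — μ is fixed; the randomness lives in the interval, not in μ.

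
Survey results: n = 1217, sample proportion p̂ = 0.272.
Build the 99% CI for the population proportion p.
(0.239, 0.305)

Proportion CI:
SE = √(p̂(1-p̂)/n) = √(0.272 · 0.728 / 1217) = 0.01276

z* = 2.576
Margin = z* · SE = 2.576 · 0.01276 = 0.0329

CI: 0.272 ± 0.0329 = (0.239, 0.305)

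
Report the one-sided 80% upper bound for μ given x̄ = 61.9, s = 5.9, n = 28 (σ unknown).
μ ≤ 62.85

Upper bound (one-sided):
t* = 0.855 (one-sided for 80%)
Upper bound = x̄ + t* · s/√n = 61.9 + 0.855 · 5.9/√28 = 62.85

We are 80% confident that μ ≤ 62.85.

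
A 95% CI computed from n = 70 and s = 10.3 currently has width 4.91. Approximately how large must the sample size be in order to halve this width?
n ≈ 280

CI width ∝ 1/√n
To reduce width by factor 2, need √n to grow by 2 → need 2² = 4 times as many samples.

Current: n = 70, width = 4.91
New: n = 280, width ≈ 2.42

Width reduced by factor of 4.91/2.42 = 2.03.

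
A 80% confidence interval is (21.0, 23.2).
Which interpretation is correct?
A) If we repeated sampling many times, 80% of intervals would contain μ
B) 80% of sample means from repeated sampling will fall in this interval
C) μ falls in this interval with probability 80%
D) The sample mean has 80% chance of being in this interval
A

A) Correct — this is the frequentist long-run coverage interpretation.
B) Wrong — coverage applies to intervals containing μ, not to future x̄ values.
C) Wrong — μ is fixed; the randomness lives in the interval, not in μ.
D) Wrong — x̄ is observed and sits in the interval by construction.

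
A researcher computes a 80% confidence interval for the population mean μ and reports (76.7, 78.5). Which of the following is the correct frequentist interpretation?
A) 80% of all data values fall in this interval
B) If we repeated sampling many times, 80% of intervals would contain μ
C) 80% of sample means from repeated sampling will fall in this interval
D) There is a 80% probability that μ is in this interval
B

A) Wrong — a CI is about the parameter μ, not individual data values.
B) Correct — this is the frequentist long-run coverage interpretation.
C) Wrong — coverage applies to intervals containing μ, not to future x̄ values.
D) Wrong — μ is fixed; the randomness lives in the interval, not in μ.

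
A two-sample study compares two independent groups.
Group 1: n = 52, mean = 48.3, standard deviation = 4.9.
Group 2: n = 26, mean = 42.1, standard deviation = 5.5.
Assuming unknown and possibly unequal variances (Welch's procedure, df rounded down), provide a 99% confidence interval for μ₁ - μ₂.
(2.77, 9.63)

Difference: x̄₁ - x̄₂ = 6.20
SE = √(s₁²/n₁ + s₂²/n₂) = √(4.9²/52 + 5.5²/26) = 1.2748
df = 45.28 → 45 (Welch–Satterthwaite, rounded down)
t* = 2.690

CI: 6.20 ± 2.690 · 1.2748 = 6.20 ± 3.43 = (2.77, 9.63)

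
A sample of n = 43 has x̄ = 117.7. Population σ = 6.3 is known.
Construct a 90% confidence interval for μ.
(116.12, 119.28)

z-interval (σ known):
z* = 1.645 for 90% confidence

Margin of error = z* · σ/√n = 1.645 · 6.3/√43 = 1.58

CI: (117.7 - 1.58, 117.7 + 1.58) = (116.12, 119.28)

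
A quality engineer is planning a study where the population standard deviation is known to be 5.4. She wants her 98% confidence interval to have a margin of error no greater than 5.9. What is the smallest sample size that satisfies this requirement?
n ≥ 5

For margin E ≤ 5.9:
n ≥ (z* · σ / E)²
n ≥ (2.326 · 5.4 / 5.9)²
n ≥ 4.53

Minimum n = 5 (rounding up)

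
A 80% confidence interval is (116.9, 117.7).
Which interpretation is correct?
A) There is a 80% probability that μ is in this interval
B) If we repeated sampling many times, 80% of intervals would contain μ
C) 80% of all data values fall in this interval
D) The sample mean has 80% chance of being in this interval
B

A) Wrong — μ is fixed; the randomness lives in the interval, not in μ.
B) Correct — this is the frequentist long-run coverage interpretation.
C) Wrong — a CI is about the parameter μ, not individual data values.
D) Wrong — x̄ is observed and sits in the interval by construction.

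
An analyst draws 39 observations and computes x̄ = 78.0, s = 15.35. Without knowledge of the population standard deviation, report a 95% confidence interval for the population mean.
(73.03, 82.97)

t-interval (σ unknown):
df = n - 1 = 38
t* = 2.024 for 95% confidence

Margin of error = t* · s/√n = 2.024 · 15.35/√39 = 4.97

CI: (73.03, 82.97)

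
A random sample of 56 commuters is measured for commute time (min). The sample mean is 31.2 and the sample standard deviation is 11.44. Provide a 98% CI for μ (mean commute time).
(27.54, 34.86)

t-interval (σ unknown):
df = n - 1 = 55
t* = 2.396 for 98% confidence

Margin of error = t* · s/√n = 2.396 · 11.44/√56 = 3.66

CI: (27.54, 34.86)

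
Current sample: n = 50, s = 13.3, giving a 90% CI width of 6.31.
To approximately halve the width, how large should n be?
n ≈ 200

CI width ∝ 1/√n
To reduce width by factor 2, need √n to grow by 2 → need 2² = 4 times as many samples.

Current: n = 50, width = 6.31
New: n = 200, width ≈ 3.11

Width reduced by factor of 6.31/3.11 = 2.03.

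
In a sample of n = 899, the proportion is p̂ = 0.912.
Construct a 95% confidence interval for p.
(0.893, 0.931)

Proportion CI:
SE = √(p̂(1-p̂)/n) = √(0.912 · 0.088 / 899) = 0.00945

z* = 1.960
Margin = z* · SE = 1.960 · 0.00945 = 0.0185

CI: 0.912 ± 0.0185 = (0.893, 0.931)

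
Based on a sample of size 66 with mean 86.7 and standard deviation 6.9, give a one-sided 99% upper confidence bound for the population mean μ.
μ ≤ 88.73

Upper bound (one-sided):
t* = 2.385 (one-sided for 99%)
Upper bound = x̄ + t* · s/√n = 86.7 + 2.385 · 6.9/√66 = 88.73

We are 99% confident that μ ≤ 88.73.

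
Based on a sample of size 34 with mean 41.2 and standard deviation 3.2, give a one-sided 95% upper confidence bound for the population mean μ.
μ ≤ 42.13

Upper bound (one-sided):
t* = 1.692 (one-sided for 95%)
Upper bound = x̄ + t* · s/√n = 41.2 + 1.692 · 3.2/√34 = 42.13

We are 95% confident that μ ≤ 42.13.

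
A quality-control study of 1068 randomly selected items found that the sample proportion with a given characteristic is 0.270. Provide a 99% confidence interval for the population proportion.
(0.235, 0.305)

Proportion CI:
SE = √(p̂(1-p̂)/n) = √(0.270 · 0.730 / 1068) = 0.01358

z* = 2.576
Margin = z* · SE = 2.576 · 0.01358 = 0.0350

CI: 0.270 ± 0.0350 = (0.235, 0.305)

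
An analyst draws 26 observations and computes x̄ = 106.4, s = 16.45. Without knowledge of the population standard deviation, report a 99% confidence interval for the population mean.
(97.41, 115.39)

t-interval (σ unknown):
df = n - 1 = 25
t* = 2.787 for 99% confidence

Margin of error = t* · s/√n = 2.787 · 16.45/√26 = 8.99

CI: (97.41, 115.39)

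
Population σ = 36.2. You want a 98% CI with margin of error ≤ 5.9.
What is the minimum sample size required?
n ≥ 204

For margin E ≤ 5.9:
n ≥ (z* · σ / E)²
n ≥ (2.326 · 36.2 / 5.9)²
n ≥ 203.67

Minimum n = 204 (rounding up)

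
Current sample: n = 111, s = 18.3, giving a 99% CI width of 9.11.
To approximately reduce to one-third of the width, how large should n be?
n ≈ 999

CI width ∝ 1/√n
To reduce width by factor 3, need √n to grow by 3 → need 3² = 9 times as many samples.

Current: n = 111, width = 9.11
New: n = 999, width ≈ 2.99

Width reduced by factor of 9.11/2.99 = 3.05.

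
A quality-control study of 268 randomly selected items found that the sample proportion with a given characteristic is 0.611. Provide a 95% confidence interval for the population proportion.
(0.553, 0.669)

Proportion CI:
SE = √(p̂(1-p̂)/n) = √(0.611 · 0.389 / 268) = 0.02978

z* = 1.960
Margin = z* · SE = 1.960 · 0.02978 = 0.0584

CI: 0.611 ± 0.0584 = (0.553, 0.669)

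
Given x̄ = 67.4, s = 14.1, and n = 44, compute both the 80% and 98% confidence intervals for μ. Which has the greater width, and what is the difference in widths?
98% CI is wider by 4.73

df = 43
80% CI: t* = 1.302, (64.63, 70.17), width = 2 · t* · s/√n = 5.54
98% CI: t* = 2.416, (62.26, 72.54), width = 2 · t* · s/√n = 10.27

The 98% CI is wider by 10.27 - 5.54 = 4.73.
Higher confidence requires a wider interval.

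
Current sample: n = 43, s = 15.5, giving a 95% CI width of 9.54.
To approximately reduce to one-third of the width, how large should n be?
n ≈ 387

CI width ∝ 1/√n
To reduce width by factor 3, need √n to grow by 3 → need 3² = 9 times as many samples.

Current: n = 43, width = 9.54
New: n = 387, width ≈ 3.10

Width reduced by factor of 9.54/3.10 = 3.08.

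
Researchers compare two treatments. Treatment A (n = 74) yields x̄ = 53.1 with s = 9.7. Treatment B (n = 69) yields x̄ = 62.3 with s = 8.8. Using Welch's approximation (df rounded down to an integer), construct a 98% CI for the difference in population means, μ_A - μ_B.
(-12.84, -5.56)

Difference: x̄₁ - x̄₂ = -9.20
SE = √(s₁²/n₁ + s₂²/n₂) = √(9.7²/74 + 8.8²/69) = 1.5472
df = 140.90 → 140 (Welch–Satterthwaite, rounded down)
t* = 2.353

CI: -9.20 ± 2.353 · 1.5472 = -9.20 ± 3.64 = (-12.84, -5.56)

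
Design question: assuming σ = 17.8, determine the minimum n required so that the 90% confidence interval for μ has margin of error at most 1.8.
n ≥ 265

For margin E ≤ 1.8:
n ≥ (z* · σ / E)²
n ≥ (1.645 · 17.8 / 1.8)²
n ≥ 264.62

Minimum n = 265 (rounding up)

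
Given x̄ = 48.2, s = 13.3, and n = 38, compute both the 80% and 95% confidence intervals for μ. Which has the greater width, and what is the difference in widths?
95% CI is wider by 3.11

df = 37
80% CI: t* = 1.305, (45.38, 51.02), width = 2 · t* · s/√n = 5.63
95% CI: t* = 2.026, (43.83, 52.57), width = 2 · t* · s/√n = 8.74

The 95% CI is wider by 8.74 - 5.63 = 3.11.
Higher confidence requires a wider interval.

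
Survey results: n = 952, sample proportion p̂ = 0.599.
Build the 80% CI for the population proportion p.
(0.579, 0.619)

Proportion CI:
SE = √(p̂(1-p̂)/n) = √(0.599 · 0.401 / 952) = 0.01588

z* = 1.282
Margin = z* · SE = 1.282 · 0.01588 = 0.0204

CI: 0.599 ± 0.0204 = (0.579, 0.619)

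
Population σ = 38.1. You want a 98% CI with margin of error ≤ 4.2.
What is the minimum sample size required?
n ≥ 446

For margin E ≤ 4.2:
n ≥ (z* · σ / E)²
n ≥ (2.326 · 38.1 / 4.2)²
n ≥ 445.22

Minimum n = 446 (rounding up)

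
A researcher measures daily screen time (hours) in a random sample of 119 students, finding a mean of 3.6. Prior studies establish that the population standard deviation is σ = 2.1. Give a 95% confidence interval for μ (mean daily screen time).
(3.22, 3.98)

z-interval (σ known):
z* = 1.960 for 95% confidence

Margin of error = z* · σ/√n = 1.960 · 2.1/√119 = 0.38

CI: (3.6 - 0.38, 3.6 + 0.38) = (3.22, 3.98)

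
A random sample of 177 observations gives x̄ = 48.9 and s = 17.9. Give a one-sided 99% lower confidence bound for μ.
μ ≥ 45.74

Lower bound (one-sided):
t* = 2.348 (one-sided for 99%)
Lower bound = x̄ - t* · s/√n = 48.9 - 2.348 · 17.9/√177 = 45.74

We are 99% confident that μ ≥ 45.74.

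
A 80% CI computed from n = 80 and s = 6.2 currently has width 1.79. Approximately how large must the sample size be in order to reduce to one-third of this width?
n ≈ 720

CI width ∝ 1/√n
To reduce width by factor 3, need √n to grow by 3 → need 3² = 9 times as many samples.

Current: n = 80, width = 1.79
New: n = 720, width ≈ 0.59

Width reduced by factor of 1.79/0.59 = 3.03.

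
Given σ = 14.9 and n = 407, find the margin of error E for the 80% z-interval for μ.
Margin of error = 0.95

Margin of error = z* · σ/√n
= 1.282 · 14.9/√407
= 1.282 · 14.9/20.1742
= 0.95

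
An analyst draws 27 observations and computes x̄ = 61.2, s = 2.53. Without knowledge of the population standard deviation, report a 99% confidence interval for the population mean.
(59.85, 62.55)

t-interval (σ unknown):
df = n - 1 = 26
t* = 2.779 for 99% confidence

Margin of error = t* · s/√n = 2.779 · 2.53/√27 = 1.35

CI: (59.85, 62.55)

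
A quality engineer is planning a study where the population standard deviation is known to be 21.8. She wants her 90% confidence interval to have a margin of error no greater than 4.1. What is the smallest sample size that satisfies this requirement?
n ≥ 77

For margin E ≤ 4.1:
n ≥ (z* · σ / E)²
n ≥ (1.645 · 21.8 / 4.1)²
n ≥ 76.50

Minimum n = 77 (rounding up)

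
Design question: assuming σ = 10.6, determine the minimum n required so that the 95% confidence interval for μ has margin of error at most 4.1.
n ≥ 26

For margin E ≤ 4.1:
n ≥ (z* · σ / E)²
n ≥ (1.960 · 10.6 / 4.1)²
n ≥ 25.68

Minimum n = 26 (rounding up)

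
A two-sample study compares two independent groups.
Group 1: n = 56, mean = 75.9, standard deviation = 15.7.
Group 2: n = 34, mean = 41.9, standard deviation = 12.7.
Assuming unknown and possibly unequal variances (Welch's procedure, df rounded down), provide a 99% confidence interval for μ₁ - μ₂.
(26.02, 41.98)

Difference: x̄₁ - x̄₂ = 34.00
SE = √(s₁²/n₁ + s₂²/n₂) = √(15.7²/56 + 12.7²/34) = 3.0241
df = 80.87 → 80 (Welch–Satterthwaite, rounded down)
t* = 2.639

CI: 34.00 ± 2.639 · 3.0241 = 34.00 ± 7.98 = (26.02, 41.98)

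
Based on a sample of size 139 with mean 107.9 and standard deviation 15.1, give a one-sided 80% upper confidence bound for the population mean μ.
μ ≤ 108.98

Upper bound (one-sided):
t* = 0.844 (one-sided for 80%)
Upper bound = x̄ + t* · s/√n = 107.9 + 0.844 · 15.1/√139 = 108.98

We are 80% confident that μ ≤ 108.98.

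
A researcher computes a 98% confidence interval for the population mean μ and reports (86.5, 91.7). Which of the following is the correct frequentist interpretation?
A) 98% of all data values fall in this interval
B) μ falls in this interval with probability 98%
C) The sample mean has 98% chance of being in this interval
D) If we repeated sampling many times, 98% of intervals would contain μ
D

A) Wrong — a CI is about the parameter μ, not individual data values.
B) Wrong — μ is fixed; the randomness lives in the interval, not in μ.
C) Wrong — x̄ is observed and sits in the interval by construction.
D) Correct — this is the frequentist long-run coverage interpretation.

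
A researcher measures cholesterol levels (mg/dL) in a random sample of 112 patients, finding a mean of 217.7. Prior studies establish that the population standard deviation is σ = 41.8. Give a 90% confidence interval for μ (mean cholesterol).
(211.20, 224.20)

z-interval (σ known):
z* = 1.645 for 90% confidence

Margin of error = z* · σ/√n = 1.645 · 41.8/√112 = 6.50

CI: (217.7 - 6.50, 217.7 + 6.50) = (211.20, 224.20)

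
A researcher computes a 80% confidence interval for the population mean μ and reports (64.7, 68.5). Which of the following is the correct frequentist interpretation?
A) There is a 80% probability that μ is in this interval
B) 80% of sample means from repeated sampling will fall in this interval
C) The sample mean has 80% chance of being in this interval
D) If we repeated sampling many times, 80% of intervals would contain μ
D

A) Wrong — μ is fixed; the randomness lives in the interval, not in μ.
B) Wrong — coverage applies to intervals containing μ, not to future x̄ values.
C) Wrong — x̄ is observed and sits in the interval by construction.
D) Correct — this is the frequentist long-run coverage interpretation.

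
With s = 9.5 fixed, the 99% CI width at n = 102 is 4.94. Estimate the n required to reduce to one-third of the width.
n ≈ 918

CI width ∝ 1/√n
To reduce width by factor 3, need √n to grow by 3 → need 3² = 9 times as many samples.

Current: n = 102, width = 4.94
New: n = 918, width ≈ 1.62

Width reduced by factor of 4.94/1.62 = 3.05.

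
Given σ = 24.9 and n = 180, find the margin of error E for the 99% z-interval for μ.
Margin of error = 4.78

Margin of error = z* · σ/√n
= 2.576 · 24.9/√180
= 2.576 · 24.9/13.4164
= 4.78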